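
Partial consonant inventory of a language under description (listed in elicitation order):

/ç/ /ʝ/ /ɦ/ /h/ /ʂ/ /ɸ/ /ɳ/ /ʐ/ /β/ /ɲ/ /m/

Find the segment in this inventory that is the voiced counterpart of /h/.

/h/ is a voiceless glottal fricative.
The voiced counterpart is a voiced glottal fricative — in this inventory, /ɦ/.

/ɦ/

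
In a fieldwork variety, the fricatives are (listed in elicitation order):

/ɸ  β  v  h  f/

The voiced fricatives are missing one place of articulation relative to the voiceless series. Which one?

place of articulation  voiceless  voiced  
bilabial          ɸ         β       
labiodental       f         v       
glottal           h         —       
Every place of articulation has a voiced member except glottal, where /ɦ/ would be expected.

glottal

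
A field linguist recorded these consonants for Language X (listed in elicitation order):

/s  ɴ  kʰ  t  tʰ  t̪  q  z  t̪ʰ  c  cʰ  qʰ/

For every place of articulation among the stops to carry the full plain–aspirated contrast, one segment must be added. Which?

/k/

dental: plain /t̪/, aspirated /t̪ʰ/.
alveolar: plain /t/, aspirated /tʰ/.
palatal: plain /c/, aspirated /cʰ/.
velar: plain —, aspirated /kʰ/.
uvular: plain /q/, aspirated /qʰ/.
The velar row has no plain member, so the gap is the plain velar stop /k/.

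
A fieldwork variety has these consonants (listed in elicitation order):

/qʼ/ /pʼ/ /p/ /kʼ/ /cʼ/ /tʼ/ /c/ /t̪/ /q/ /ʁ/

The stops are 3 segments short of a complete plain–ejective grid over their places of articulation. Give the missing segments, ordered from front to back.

bilabial: plain /p/, ejective /pʼ/.
dental: plain /t̪/, ejective —.
alveolar: plain —, ejective /tʼ/.
palatal: plain /c/, ejective /cʼ/.
velar: plain —, ejective /kʼ/.
uvular: plain /q/, ejective /qʼ/.
Gaps, from front to back: dental lacks ejective (/t̪ʼ/); alveolar lacks plain (/t/); velar lacks plain (/k/).

/t̪ʼ/, /t/, /k/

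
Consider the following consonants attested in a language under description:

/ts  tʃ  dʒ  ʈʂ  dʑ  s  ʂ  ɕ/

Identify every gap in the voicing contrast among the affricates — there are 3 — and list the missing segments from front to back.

alveolar: voiceless /ts/, voiced —.
postalveolar: voiceless /tʃ/, voiced /dʒ/.
retroflex: voiceless /ʈʂ/, voiced —.
alveolo-palatal: voiceless —, voiced /dʑ/.
Gaps, from front to back: alveolar lacks voiced (/dz/); retroflex lacks voiced (/ɖʐ/); alveolo-palatal lacks voiceless (/tɕ/).

/dz/, /ɖʐ/, /tɕ/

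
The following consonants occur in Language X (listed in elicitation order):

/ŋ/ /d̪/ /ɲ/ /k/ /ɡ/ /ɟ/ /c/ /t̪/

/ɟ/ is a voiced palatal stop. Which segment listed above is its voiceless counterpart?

The voiceless counterpart is a voiceless palatal stop — in this inventory, /c/.

/c/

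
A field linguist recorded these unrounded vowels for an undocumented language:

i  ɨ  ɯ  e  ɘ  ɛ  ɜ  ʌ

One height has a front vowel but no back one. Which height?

high-mid

Front: /i/ (high), /e/ (high-mid), /ɛ/ (low-mid).
Central: /ɨ/ (high), /ɘ/ (high-mid), /ɜ/ (low-mid).
Back: /ɯ/ (high), /ʌ/ (low-mid).
Every height has a back member except high-mid, where /ɤ/ would be expected.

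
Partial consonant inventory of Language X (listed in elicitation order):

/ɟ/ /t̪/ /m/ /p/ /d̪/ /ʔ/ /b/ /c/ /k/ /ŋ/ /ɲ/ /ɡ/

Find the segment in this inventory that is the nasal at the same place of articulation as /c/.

/ɲ/

/c/ is a voiceless palatal stop.
The nasal at the same place is a palatal nasal — in this inventory, /ɲ/.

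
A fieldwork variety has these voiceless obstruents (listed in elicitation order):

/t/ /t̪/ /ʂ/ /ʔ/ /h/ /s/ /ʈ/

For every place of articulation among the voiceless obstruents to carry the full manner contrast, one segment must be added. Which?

/θ/

place of articulation  stop      fricative
dental            t̪        —       
alveolar          t         s       
retroflex         ʈ         ʂ       
glottal           ʔ         h       
The dental row has no fricative member, so the gap is the dental fricative /θ/.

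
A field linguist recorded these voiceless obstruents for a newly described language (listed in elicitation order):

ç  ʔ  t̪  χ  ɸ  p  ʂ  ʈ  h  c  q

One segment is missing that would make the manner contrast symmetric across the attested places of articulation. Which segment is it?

Stop: /p/ (bilabial), /t̪/ (dental), /ʈ/ (retroflex), /c/ (palatal), /q/ (uvular), /ʔ/ (glottal).
Fricative: /ɸ/ (bilabial), /ʂ/ (retroflex), /ç/ (palatal), /χ/ (uvular), /h/ (glottal).
The dental row has no fricative member, so the gap is the dental fricative /θ/.

/θ/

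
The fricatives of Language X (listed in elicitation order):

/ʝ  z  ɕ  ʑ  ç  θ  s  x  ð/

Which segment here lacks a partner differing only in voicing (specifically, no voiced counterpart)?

/x/

Dental: /θ/ ~ /ð/
Alveolar: /s/ ~ /z/
Alveolo-palatal: /ɕ/ ~ /ʑ/
Palatal: /ç/ ~ /ʝ/
Velar: only /x/ (voiceless); no voiced partner.
So /x/ is the unpaired segment.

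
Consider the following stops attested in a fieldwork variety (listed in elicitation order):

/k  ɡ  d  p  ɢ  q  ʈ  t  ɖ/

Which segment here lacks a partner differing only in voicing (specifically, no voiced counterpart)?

/p/

Alveolar: /t/ ~ /d/
Retroflex: /ʈ/ ~ /ɖ/
Velar: /k/ ~ /ɡ/
Uvular: /q/ ~ /ɢ/
Bilabial: only /p/ (voiceless); no voiced partner.
So /p/ is the unpaired segment.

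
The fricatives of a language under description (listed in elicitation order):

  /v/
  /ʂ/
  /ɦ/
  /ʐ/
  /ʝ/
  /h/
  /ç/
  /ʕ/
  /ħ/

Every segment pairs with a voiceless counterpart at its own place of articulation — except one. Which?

Retroflex: /ʂ/ ~ /ʐ/
Palatal: /ç/ ~ /ʝ/
Pharyngeal: /ħ/ ~ /ʕ/
Glottal: /h/ ~ /ɦ/
Labiodental: only /v/ (voiced); no voiceless partner.
So /v/ is the unpaired segment.

/v/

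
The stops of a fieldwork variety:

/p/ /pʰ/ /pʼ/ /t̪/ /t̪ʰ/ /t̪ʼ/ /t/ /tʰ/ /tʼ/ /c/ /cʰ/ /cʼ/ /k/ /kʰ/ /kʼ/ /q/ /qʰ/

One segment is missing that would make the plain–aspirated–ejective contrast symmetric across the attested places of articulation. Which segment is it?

/qʼ/

Plain: /p/ (bilabial), /t̪/ (dental), /t/ (alveolar), /c/ (palatal), /k/ (velar), /q/ (uvular).
Aspirated: /pʰ/ (bilabial), /t̪ʰ/ (dental), /tʰ/ (alveolar), /cʰ/ (palatal), /kʰ/ (velar), /qʰ/ (uvular).
Ejective: /pʼ/ (bilabial), /t̪ʼ/ (dental), /tʼ/ (alveolar), /cʼ/ (palatal), /kʼ/ (velar).
The uvular row has no ejective member, so the gap is the ejective uvular stop /qʼ/.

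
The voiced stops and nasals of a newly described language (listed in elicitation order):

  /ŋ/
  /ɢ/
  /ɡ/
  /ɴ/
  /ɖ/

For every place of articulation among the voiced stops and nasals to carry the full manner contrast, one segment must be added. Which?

Oral stop: /ɖ/ (retroflex), /ɡ/ (velar), /ɢ/ (uvular).
Nasal: /ŋ/ (velar), /ɴ/ (uvular).
The retroflex row has no nasal member, so the gap is the retroflex nasal /ɳ/.

/ɳ/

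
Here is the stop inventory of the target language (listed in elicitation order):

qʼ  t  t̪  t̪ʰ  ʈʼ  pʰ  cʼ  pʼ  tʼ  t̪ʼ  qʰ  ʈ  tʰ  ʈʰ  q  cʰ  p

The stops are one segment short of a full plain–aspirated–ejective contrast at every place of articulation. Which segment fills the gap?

place of articulation  plain     aspirated  ejective
bilabial          p         pʰ        pʼ      
dental            t̪        t̪ʰ       t̪ʼ     
alveolar          t         tʰ        tʼ      
retroflex         ʈ         ʈʰ        ʈʼ      
palatal           —         cʰ        cʼ      
uvular            q         qʰ        qʼ      
The palatal row has no plain member, so the gap is the plain palatal stop /c/.

/c/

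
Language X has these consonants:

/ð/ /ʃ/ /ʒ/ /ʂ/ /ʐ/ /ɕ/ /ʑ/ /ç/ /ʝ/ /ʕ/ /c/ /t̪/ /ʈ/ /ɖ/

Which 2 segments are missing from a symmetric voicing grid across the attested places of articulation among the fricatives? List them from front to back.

Voiceless: /ʃ/ (postalveolar), /ʂ/ (retroflex), /ɕ/ (alveolo-palatal), /ç/ (palatal).
Voiced: /ð/ (dental), /ʒ/ (postalveolar), /ʐ/ (retroflex), /ʑ/ (alveolo-palatal), /ʝ/ (palatal), /ʕ/ (pharyngeal).
Gaps, from front to back: dental lacks voiceless (/θ/); pharyngeal lacks voiceless (/ħ/).

/θ/, /ħ/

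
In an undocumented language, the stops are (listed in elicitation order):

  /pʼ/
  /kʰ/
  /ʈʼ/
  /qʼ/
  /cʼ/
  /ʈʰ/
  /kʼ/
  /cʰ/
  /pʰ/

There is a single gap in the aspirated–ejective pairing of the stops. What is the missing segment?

bilabial: aspirated /pʰ/, ejective /pʼ/.
retroflex: aspirated /ʈʰ/, ejective /ʈʼ/.
palatal: aspirated /cʰ/, ejective /cʼ/.
velar: aspirated /kʰ/, ejective /kʼ/.
uvular: aspirated —, ejective /qʼ/.
The uvular row has no aspirated member, so the gap is the aspirated uvular stop /qʰ/.

/qʰ/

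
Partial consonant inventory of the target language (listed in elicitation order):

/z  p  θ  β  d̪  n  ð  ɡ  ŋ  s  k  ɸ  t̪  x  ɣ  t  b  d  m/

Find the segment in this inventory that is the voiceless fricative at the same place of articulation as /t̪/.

/t̪/ is a voiceless dental stop.
The voiceless fricative at the same place is a voiceless dental fricative — in this inventory, /θ/.

/θ/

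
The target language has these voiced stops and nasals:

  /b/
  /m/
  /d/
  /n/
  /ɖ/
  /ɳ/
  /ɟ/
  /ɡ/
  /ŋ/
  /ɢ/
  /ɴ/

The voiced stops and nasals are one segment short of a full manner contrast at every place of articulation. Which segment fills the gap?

place of articulation  oral stop  nasal   
bilabial          b         m       
alveolar          d         n       
retroflex         ɖ         ɳ       
palatal           ɟ         —       
velar             ɡ         ŋ       
uvular            ɢ         ɴ       
The palatal row has no nasal member, so the gap is the palatal nasal /ɲ/.

/ɲ/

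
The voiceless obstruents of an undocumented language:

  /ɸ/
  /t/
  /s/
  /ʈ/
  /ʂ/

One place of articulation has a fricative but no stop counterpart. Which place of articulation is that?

Stop: /t/ (alveolar), /ʈ/ (retroflex).
Fricative: /ɸ/ (bilabial), /s/ (alveolar), /ʂ/ (retroflex).
Every place of articulation has a stop member except bilabial, where /p/ would be expected.

bilabial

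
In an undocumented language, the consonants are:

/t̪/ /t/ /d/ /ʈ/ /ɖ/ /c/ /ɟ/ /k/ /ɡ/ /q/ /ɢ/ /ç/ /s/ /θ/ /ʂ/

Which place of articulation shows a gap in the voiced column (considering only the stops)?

dental

Voiceless: /t̪/ (dental), /t/ (alveolar), /ʈ/ (retroflex), /c/ (palatal), /k/ (velar), /q/ (uvular).
Voiced: /d/ (alveolar), /ɖ/ (retroflex), /ɟ/ (palatal), /ɡ/ (velar), /ɢ/ (uvular).
Every place of articulation has a voiced member except dental, where /d̪/ would be expected.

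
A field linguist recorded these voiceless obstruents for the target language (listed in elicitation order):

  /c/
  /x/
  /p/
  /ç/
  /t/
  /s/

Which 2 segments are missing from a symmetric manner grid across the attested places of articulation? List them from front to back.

bilabial: stop /p/, fricative —.
alveolar: stop /t/, fricative /s/.
palatal: stop /c/, fricative /ç/.
velar: stop —, fricative /x/.
Gaps, from front to back: bilabial lacks fricative (/ɸ/); velar lacks stop (/k/).

/ɸ/, /k/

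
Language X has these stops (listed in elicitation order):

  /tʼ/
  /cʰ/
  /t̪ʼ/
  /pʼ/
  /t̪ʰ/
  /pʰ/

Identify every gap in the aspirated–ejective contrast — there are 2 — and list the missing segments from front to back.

Aspirated: /pʰ/ (bilabial), /t̪ʰ/ (dental), /cʰ/ (palatal).
Ejective: /pʼ/ (bilabial), /t̪ʼ/ (dental), /tʼ/ (alveolar).
Gaps, from front to back: alveolar lacks aspirated (/tʰ/); palatal lacks ejective (/cʼ/).

/tʰ/, /cʼ/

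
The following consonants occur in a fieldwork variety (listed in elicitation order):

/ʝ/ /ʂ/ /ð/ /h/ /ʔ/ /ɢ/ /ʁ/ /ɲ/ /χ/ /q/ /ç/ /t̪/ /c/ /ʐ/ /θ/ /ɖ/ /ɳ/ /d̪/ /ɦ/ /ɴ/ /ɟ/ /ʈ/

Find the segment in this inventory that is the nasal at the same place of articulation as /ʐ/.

/ɳ/

/ʐ/ is a voiced retroflex fricative.
The nasal at the same place is a retroflex nasal — in this inventory, /ɳ/.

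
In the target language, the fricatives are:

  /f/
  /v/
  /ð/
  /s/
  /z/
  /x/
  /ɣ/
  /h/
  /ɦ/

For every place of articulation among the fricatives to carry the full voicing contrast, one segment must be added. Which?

/θ/

Voiceless: /f/ (labiodental), /s/ (alveolar), /x/ (velar), /h/ (glottal).
Voiced: /v/ (labiodental), /ð/ (dental), /z/ (alveolar), /ɣ/ (velar), /ɦ/ (glottal).
The dental row has no voiceless member, so the gap is the voiceless dental fricative /θ/.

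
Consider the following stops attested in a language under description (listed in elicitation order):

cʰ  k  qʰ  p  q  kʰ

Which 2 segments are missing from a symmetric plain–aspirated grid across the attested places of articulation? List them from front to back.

/pʰ/, /c/

bilabial: plain /p/, aspirated —.
palatal: plain —, aspirated /cʰ/.
velar: plain /k/, aspirated /kʰ/.
uvular: plain /q/, aspirated /qʰ/.
Gaps, from front to back: bilabial lacks aspirated (/pʰ/); palatal lacks plain (/c/).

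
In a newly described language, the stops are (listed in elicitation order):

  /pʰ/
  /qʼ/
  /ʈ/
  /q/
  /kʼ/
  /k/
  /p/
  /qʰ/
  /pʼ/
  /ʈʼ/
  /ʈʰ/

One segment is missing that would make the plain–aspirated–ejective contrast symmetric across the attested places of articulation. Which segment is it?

bilabial: plain /p/, aspirated /pʰ/, ejective /pʼ/.
retroflex: plain /ʈ/, aspirated /ʈʰ/, ejective /ʈʼ/.
velar: plain /k/, aspirated —, ejective /kʼ/.
uvular: plain /q/, aspirated /qʰ/, ejective /qʼ/.
The velar row has no aspirated member, so the gap is the aspirated velar stop /kʰ/.

/kʰ/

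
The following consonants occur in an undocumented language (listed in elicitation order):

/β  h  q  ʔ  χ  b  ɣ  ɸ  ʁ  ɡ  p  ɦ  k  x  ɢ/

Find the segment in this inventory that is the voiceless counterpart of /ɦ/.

/ɦ/ is a voiced glottal fricative.
The voiceless counterpart is a voiceless glottal fricative — in this inventory, /h/.

/h/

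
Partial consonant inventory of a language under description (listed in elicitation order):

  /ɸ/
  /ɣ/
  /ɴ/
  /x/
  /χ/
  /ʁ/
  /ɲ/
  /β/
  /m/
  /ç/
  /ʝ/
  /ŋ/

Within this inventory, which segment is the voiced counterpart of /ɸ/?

/ɸ/ is a voiceless bilabial fricative.
The voiced counterpart is a voiced bilabial fricative — in this inventory, /β/.

/β/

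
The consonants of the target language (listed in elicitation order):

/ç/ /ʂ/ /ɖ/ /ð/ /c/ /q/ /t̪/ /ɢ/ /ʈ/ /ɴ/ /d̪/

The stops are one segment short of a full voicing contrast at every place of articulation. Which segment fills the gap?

place of articulation  voiceless  voiced  
dental            t̪        d̪      
retroflex         ʈ         ɖ       
palatal           c         —       
uvular            q         ɢ       
The palatal row has no voiced member, so the gap is the voiced palatal stop /ɟ/.

/ɟ/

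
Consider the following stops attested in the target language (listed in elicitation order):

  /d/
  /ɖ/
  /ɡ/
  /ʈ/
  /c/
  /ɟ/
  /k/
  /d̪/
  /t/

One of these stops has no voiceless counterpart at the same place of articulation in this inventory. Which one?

/d̪/

Alveolar: /t/ ~ /d/
Retroflex: /ʈ/ ~ /ɖ/
Palatal: /c/ ~ /ɟ/
Velar: /k/ ~ /ɡ/
Dental: only /d̪/ (voiced); no voiceless partner.
So /d̪/ is the unpaired segment.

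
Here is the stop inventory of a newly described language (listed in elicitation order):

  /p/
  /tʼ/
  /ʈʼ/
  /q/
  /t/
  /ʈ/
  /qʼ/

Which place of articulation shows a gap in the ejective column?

bilabial: plain /p/, ejective —.
alveolar: plain /t/, ejective /tʼ/.
retroflex: plain /ʈ/, ejective /ʈʼ/.
uvular: plain /q/, ejective /qʼ/.
Every place of articulation has an ejective member except bilabial, where /pʼ/ would be expected.

bilabial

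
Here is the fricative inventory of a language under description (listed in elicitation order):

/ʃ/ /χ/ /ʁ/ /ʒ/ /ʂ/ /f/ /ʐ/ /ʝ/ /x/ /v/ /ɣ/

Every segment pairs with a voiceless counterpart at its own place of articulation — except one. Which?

/ʝ/

Labiodental: /f/ ~ /v/
Postalveolar: /ʃ/ ~ /ʒ/
Retroflex: /ʂ/ ~ /ʐ/
Velar: /x/ ~ /ɣ/
Uvular: /χ/ ~ /ʁ/
Palatal: only /ʝ/ (voiced); no voiceless partner.
So /ʝ/ is the unpaired segment.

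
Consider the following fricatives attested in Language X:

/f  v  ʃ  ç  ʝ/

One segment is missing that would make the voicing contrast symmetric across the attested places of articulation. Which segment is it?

labiodental: voiceless /f/, voiced /v/.
postalveolar: voiceless /ʃ/, voiced —.
palatal: voiceless /ç/, voiced /ʝ/.
The postalveolar row has no voiced member, so the gap is the voiced postalveolar fricative /ʒ/.

/ʒ/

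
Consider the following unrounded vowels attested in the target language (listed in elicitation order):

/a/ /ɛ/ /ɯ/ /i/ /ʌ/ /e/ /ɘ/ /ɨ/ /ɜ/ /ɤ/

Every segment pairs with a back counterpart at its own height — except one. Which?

/a/

High: /i/ ~ /ɨ/ ~ /ɯ/
High-mid: /e/ ~ /ɘ/ ~ /ɤ/
Low-mid: /ɛ/ ~ /ɜ/ ~ /ʌ/
Low: only /a/ (front); no back partner.
So /a/ is the unpaired segment.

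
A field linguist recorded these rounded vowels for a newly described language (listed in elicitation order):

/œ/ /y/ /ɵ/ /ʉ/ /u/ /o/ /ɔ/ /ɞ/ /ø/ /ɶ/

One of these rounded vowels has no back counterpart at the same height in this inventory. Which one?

High: /y/ ~ /ʉ/ ~ /u/
High-mid: /ø/ ~ /ɵ/ ~ /o/
Low-mid: /œ/ ~ /ɞ/ ~ /ɔ/
Low: only /ɶ/ (front); no back partner.
So /ɶ/ is the unpaired segment.

/ɶ/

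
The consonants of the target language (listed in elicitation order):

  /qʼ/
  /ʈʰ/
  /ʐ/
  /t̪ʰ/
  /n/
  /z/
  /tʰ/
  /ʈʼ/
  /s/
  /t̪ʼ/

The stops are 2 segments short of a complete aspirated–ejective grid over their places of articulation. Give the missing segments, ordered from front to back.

/tʼ/, /qʰ/

place of articulation  aspirated  ejective
dental            t̪ʰ       t̪ʼ     
alveolar          tʰ        —       
retroflex         ʈʰ        ʈʼ      
uvular            —         qʼ      
Gaps, from front to back: alveolar lacks ejective (/tʼ/); uvular lacks aspirated (/qʰ/).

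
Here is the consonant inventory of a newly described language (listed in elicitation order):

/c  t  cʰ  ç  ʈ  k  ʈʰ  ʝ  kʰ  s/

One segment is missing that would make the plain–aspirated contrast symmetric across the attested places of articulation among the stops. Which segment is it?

/tʰ/

alveolar: plain /t/, aspirated —.
retroflex: plain /ʈ/, aspirated /ʈʰ/.
palatal: plain /c/, aspirated /cʰ/.
velar: plain /k/, aspirated /kʰ/.
The alveolar row has no aspirated member, so the gap is the aspirated alveolar stop /tʰ/.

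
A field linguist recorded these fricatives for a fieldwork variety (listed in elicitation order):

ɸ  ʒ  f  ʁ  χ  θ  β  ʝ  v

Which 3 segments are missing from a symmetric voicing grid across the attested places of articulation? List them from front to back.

/ð/, /ʃ/, /ç/

Voiceless: /ɸ/ (bilabial), /f/ (labiodental), /θ/ (dental), /χ/ (uvular).
Voiced: /β/ (bilabial), /v/ (labiodental), /ʒ/ (postalveolar), /ʝ/ (palatal), /ʁ/ (uvular).
Gaps, from front to back: dental lacks voiced (/ð/); postalveolar lacks voiceless (/ʃ/); palatal lacks voiceless (/ç/).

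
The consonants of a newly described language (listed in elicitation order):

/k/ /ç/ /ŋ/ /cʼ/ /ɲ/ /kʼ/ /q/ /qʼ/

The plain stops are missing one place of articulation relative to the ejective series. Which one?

palatal

place of articulation  plain     ejective
palatal           —         cʼ      
velar             k         kʼ      
uvular            q         qʼ      
Every place of articulation has a plain member except palatal, where /c/ would be expected.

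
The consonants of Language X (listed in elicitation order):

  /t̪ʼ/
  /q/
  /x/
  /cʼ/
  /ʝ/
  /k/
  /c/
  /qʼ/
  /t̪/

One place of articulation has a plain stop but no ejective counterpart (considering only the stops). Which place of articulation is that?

Plain: /t̪/ (dental), /c/ (palatal), /k/ (velar), /q/ (uvular).
Ejective: /t̪ʼ/ (dental), /cʼ/ (palatal), /qʼ/ (uvular).
Every place of articulation has an ejective member except velar, where /kʼ/ would be expected.

velar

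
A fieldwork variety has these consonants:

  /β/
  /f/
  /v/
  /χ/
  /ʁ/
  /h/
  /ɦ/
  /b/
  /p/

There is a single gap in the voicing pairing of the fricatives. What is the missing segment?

/ɸ/

bilabial: voiceless —, voiced /β/.
labiodental: voiceless /f/, voiced /v/.
uvular: voiceless /χ/, voiced /ʁ/.
glottal: voiceless /h/, voiced /ɦ/.
The bilabial row has no voiceless member, so the gap is the voiceless bilabial fricative /ɸ/.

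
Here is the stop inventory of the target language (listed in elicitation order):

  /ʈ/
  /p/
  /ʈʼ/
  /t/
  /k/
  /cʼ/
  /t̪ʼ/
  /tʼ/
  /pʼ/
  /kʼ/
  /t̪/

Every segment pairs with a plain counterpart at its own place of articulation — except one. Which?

/cʼ/

Bilabial: /p/ ~ /pʼ/
Dental: /t̪/ ~ /t̪ʼ/
Alveolar: /t/ ~ /tʼ/
Retroflex: /ʈ/ ~ /ʈʼ/
Velar: /k/ ~ /kʼ/
Palatal: only /cʼ/ (ejective); no plain partner.
So /cʼ/ is the unpaired segment.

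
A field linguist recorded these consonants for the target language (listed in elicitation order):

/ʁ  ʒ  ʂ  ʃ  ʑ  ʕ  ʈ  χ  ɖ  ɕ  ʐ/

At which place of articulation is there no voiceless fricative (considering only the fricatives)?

pharyngeal

Voiceless: /ʃ/ (postalveolar), /ʂ/ (retroflex), /ɕ/ (alveolo-palatal), /χ/ (uvular).
Voiced: /ʒ/ (postalveolar), /ʐ/ (retroflex), /ʑ/ (alveolo-palatal), /ʁ/ (uvular), /ʕ/ (pharyngeal).
Every place of articulation has a voiceless member except pharyngeal, where /ħ/ would be expected.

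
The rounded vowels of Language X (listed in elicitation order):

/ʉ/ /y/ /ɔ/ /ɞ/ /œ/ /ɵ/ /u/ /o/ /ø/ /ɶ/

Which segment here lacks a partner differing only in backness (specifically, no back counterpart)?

/ɶ/

High: /y/ ~ /ʉ/ ~ /u/
High-mid: /ø/ ~ /ɵ/ ~ /o/
Low-mid: /œ/ ~ /ɞ/ ~ /ɔ/
Low: only /ɶ/ (front); no back partner.
So /ɶ/ is the unpaired segment.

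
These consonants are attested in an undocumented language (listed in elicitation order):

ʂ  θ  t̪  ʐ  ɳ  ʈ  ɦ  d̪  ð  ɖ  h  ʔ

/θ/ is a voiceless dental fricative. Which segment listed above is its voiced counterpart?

The voiced counterpart is a voiced dental fricative — in this inventory, /ð/.

/ð/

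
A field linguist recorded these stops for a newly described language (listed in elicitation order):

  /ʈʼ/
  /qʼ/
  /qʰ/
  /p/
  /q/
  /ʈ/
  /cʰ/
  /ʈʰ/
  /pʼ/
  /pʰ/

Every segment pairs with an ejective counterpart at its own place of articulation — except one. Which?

Bilabial: /p/ ~ /pʰ/ ~ /pʼ/
Retroflex: /ʈ/ ~ /ʈʰ/ ~ /ʈʼ/
Uvular: /q/ ~ /qʰ/ ~ /qʼ/
Palatal: only /cʰ/ (aspirated); no ejective partner.
So /cʰ/ is the unpaired segment.

/cʰ/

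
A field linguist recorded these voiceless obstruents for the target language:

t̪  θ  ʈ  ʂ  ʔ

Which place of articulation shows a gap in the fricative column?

glottal

place of articulation  stop      fricative
dental            t̪        θ       
retroflex         ʈ         ʂ       
glottal           ʔ         —       
Every place of articulation has a fricative member except glottal, where /h/ would be expected.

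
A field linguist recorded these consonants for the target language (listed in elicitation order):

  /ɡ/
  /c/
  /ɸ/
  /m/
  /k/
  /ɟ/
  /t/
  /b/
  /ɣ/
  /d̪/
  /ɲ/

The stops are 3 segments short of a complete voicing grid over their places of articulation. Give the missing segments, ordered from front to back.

place of articulation  voiceless  voiced  
bilabial          —         b       
dental            —         d̪      
alveolar          t         —       
palatal           c         ɟ       
velar             k         ɡ       
Gaps, from front to back: bilabial lacks voiceless (/p/); dental lacks voiceless (/t̪/); alveolar lacks voiced (/d/).

/p/, /t̪/, /d/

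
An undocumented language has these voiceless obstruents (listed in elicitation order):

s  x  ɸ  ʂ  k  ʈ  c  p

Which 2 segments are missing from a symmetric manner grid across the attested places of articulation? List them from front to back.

/t/, /ç/

bilabial: stop /p/, fricative /ɸ/.
alveolar: stop —, fricative /s/.
retroflex: stop /ʈ/, fricative /ʂ/.
palatal: stop /c/, fricative —.
velar: stop /k/, fricative /x/.
Gaps, from front to back: alveolar lacks stop (/t/); palatal lacks fricative (/ç/).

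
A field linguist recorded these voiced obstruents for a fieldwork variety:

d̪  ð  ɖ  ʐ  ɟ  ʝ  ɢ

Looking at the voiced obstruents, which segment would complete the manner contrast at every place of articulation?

/ʁ/

dental: stop /d̪/, fricative /ð/.
retroflex: stop /ɖ/, fricative /ʐ/.
palatal: stop /ɟ/, fricative /ʝ/.
uvular: stop /ɢ/, fricative —.
The uvular row has no fricative member, so the gap is the uvular fricative /ʁ/.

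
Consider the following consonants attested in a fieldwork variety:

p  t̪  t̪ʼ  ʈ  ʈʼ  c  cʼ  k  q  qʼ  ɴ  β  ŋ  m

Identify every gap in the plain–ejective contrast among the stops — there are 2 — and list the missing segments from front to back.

Plain: /p/ (bilabial), /t̪/ (dental), /ʈ/ (retroflex), /c/ (palatal), /k/ (velar), /q/ (uvular).
Ejective: /t̪ʼ/ (dental), /ʈʼ/ (retroflex), /cʼ/ (palatal), /qʼ/ (uvular).
Gaps, from front to back: bilabial lacks ejective (/pʼ/); velar lacks ejective (/kʼ/).

/pʼ/, /kʼ/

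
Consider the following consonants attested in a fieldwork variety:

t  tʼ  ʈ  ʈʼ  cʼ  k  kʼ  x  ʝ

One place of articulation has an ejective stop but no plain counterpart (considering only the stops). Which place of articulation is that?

palatal

alveolar: plain /t/, ejective /tʼ/.
retroflex: plain /ʈ/, ejective /ʈʼ/.
palatal: plain —, ejective /cʼ/.
velar: plain /k/, ejective /kʼ/.
Every place of articulation has a plain member except palatal, where /c/ would be expected.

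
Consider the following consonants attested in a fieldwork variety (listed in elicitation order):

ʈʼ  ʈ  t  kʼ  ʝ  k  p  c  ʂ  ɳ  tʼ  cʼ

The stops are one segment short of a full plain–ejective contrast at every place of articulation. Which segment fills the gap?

bilabial: plain /p/, ejective —.
alveolar: plain /t/, ejective /tʼ/.
retroflex: plain /ʈ/, ejective /ʈʼ/.
palatal: plain /c/, ejective /cʼ/.
velar: plain /k/, ejective /kʼ/.
The bilabial row has no ejective member, so the gap is the ejective bilabial stop /pʼ/.

/pʼ/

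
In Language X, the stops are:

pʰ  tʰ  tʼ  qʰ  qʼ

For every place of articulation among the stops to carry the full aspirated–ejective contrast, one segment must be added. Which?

/pʼ/

Aspirated: /pʰ/ (bilabial), /tʰ/ (alveolar), /qʰ/ (uvular).
Ejective: /tʼ/ (alveolar), /qʼ/ (uvular).
The bilabial row has no ejective member, so the gap is the ejective bilabial stop /pʼ/.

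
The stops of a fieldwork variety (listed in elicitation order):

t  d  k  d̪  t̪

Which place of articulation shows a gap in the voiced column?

Voiceless: /t̪/ (dental), /t/ (alveolar), /k/ (velar).
Voiced: /d̪/ (dental), /d/ (alveolar).
Every place of articulation has a voiced member except velar, where /ɡ/ would be expected.

velar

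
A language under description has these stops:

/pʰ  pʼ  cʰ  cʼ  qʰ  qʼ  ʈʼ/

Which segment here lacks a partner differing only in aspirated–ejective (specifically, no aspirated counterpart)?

Bilabial: /pʰ/ ~ /pʼ/
Palatal: /cʰ/ ~ /cʼ/
Uvular: /qʰ/ ~ /qʼ/
Retroflex: only /ʈʼ/ (ejective); no aspirated partner.
So /ʈʼ/ is the unpaired segment.

/ʈʼ/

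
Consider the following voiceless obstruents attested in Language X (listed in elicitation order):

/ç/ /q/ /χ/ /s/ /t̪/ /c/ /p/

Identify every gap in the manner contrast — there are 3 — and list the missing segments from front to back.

bilabial: stop /p/, fricative —.
dental: stop /t̪/, fricative —.
alveolar: stop —, fricative /s/.
palatal: stop /c/, fricative /ç/.
uvular: stop /q/, fricative /χ/.
Gaps, from front to back: bilabial lacks fricative (/ɸ/); dental lacks fricative (/θ/); alveolar lacks stop (/t/).

/ɸ/, /θ/, /t/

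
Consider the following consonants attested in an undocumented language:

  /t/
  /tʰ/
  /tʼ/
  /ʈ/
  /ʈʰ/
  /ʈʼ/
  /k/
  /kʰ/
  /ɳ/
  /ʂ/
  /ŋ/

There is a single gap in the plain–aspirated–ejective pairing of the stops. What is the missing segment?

/kʼ/

Plain: /t/ (alveolar), /ʈ/ (retroflex), /k/ (velar).
Aspirated: /tʰ/ (alveolar), /ʈʰ/ (retroflex), /kʰ/ (velar).
Ejective: /tʼ/ (alveolar), /ʈʼ/ (retroflex).
The velar row has no ejective member, so the gap is the ejective velar stop /kʼ/.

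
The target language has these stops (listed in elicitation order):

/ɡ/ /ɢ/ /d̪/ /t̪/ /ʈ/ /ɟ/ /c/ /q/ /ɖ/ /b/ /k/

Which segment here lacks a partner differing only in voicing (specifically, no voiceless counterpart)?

Dental: /t̪/ ~ /d̪/
Retroflex: /ʈ/ ~ /ɖ/
Palatal: /c/ ~ /ɟ/
Velar: /k/ ~ /ɡ/
Uvular: /q/ ~ /ɢ/
Bilabial: only /b/ (voiced); no voiceless partner.
So /b/ is the unpaired segment.

/b/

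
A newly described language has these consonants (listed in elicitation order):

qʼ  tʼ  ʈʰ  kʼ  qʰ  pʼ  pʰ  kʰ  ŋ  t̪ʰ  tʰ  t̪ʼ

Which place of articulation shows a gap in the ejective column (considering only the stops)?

retroflex

Aspirated: /pʰ/ (bilabial), /t̪ʰ/ (dental), /tʰ/ (alveolar), /ʈʰ/ (retroflex), /kʰ/ (velar), /qʰ/ (uvular).
Ejective: /pʼ/ (bilabial), /t̪ʼ/ (dental), /tʼ/ (alveolar), /kʼ/ (velar), /qʼ/ (uvular).
Every place of articulation has an ejective member except retroflex, where /ʈʼ/ would be expected.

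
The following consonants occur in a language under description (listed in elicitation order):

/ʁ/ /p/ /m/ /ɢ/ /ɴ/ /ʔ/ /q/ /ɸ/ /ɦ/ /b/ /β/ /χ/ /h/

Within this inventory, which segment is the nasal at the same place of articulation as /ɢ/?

/ɴ/

/ɢ/ is a voiced uvular stop.
The nasal at the same place is an uvular nasal — in this inventory, /ɴ/.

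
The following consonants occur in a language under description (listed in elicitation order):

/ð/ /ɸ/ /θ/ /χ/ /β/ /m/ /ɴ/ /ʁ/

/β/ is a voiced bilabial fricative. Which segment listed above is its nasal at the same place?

The nasal at the same place is a bilabial nasal — in this inventory, /m/.

/m/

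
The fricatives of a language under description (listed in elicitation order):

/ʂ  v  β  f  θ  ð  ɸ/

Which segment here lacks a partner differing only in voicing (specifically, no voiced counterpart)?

/ʂ/

Bilabial: /ɸ/ ~ /β/
Labiodental: /f/ ~ /v/
Dental: /θ/ ~ /ð/
Retroflex: only /ʂ/ (voiceless); no voiced partner.
So /ʂ/ is the unpaired segment.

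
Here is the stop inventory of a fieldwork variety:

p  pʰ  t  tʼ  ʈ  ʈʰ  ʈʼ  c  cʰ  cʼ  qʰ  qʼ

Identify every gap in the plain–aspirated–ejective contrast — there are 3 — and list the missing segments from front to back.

Plain: /p/ (bilabial), /t/ (alveolar), /ʈ/ (retroflex), /c/ (palatal).
Aspirated: /pʰ/ (bilabial), /ʈʰ/ (retroflex), /cʰ/ (palatal), /qʰ/ (uvular).
Ejective: /tʼ/ (alveolar), /ʈʼ/ (retroflex), /cʼ/ (palatal), /qʼ/ (uvular).
Gaps, from front to back: bilabial lacks ejective (/pʼ/); alveolar lacks aspirated (/tʰ/); uvular lacks plain (/q/).

/pʼ/, /tʰ/, /q/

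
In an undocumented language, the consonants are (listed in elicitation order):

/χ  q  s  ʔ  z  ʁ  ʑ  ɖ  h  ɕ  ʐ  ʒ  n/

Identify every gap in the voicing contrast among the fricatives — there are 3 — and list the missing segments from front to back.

/ʃ/, /ʂ/, /ɦ/

Voiceless: /s/ (alveolar), /ɕ/ (alveolo-palatal), /χ/ (uvular), /h/ (glottal).
Voiced: /z/ (alveolar), /ʒ/ (postalveolar), /ʐ/ (retroflex), /ʑ/ (alveolo-palatal), /ʁ/ (uvular).
Gaps, from front to back: postalveolar lacks voiceless (/ʃ/); retroflex lacks voiceless (/ʂ/); glottal lacks voiced (/ɦ/).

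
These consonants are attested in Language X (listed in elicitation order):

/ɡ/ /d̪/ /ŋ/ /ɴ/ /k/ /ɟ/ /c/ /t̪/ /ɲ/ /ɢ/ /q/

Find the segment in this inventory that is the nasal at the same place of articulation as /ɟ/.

/ɟ/ is a voiced palatal stop.
The nasal at the same place is a palatal nasal — in this inventory, /ɲ/.

/ɲ/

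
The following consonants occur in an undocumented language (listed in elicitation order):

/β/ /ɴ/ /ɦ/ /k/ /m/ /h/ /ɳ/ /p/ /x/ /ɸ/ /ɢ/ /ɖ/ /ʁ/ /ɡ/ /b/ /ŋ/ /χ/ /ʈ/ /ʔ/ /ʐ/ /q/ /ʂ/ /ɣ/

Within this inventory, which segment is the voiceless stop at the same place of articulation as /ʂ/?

/ʈ/

/ʂ/ is a voiceless retroflex fricative.
The voiceless stop at the same place is a voiceless retroflex stop — in this inventory, /ʈ/.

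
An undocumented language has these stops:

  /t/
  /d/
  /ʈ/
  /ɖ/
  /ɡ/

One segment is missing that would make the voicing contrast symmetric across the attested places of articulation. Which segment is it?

alveolar: voiceless /t/, voiced /d/.
retroflex: voiceless /ʈ/, voiced /ɖ/.
velar: voiceless —, voiced /ɡ/.
The velar row has no voiceless member, so the gap is the voiceless velar stop /k/.

/k/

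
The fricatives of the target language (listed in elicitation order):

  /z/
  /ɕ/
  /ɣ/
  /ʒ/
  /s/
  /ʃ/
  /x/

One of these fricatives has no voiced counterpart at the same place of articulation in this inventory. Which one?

/ɕ/

Alveolar: /s/ ~ /z/
Postalveolar: /ʃ/ ~ /ʒ/
Velar: /x/ ~ /ɣ/
Alveolo-palatal: only /ɕ/ (voiceless); no voiced partner.
So /ɕ/ is the unpaired segment.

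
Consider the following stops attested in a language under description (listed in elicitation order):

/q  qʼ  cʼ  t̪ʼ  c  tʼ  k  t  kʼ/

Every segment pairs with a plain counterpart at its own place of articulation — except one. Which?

Alveolar: /t/ ~ /tʼ/
Palatal: /c/ ~ /cʼ/
Velar: /k/ ~ /kʼ/
Uvular: /q/ ~ /qʼ/
Dental: only /t̪ʼ/ (ejective); no plain partner.
So /t̪ʼ/ is the unpaired segment.

/t̪ʼ/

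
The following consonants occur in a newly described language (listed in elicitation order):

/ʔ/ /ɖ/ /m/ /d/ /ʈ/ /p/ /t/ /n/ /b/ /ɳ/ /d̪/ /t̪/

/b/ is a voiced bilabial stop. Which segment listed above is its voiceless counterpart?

/p/

The voiceless counterpart is a voiceless bilabial stop — in this inventory, /p/.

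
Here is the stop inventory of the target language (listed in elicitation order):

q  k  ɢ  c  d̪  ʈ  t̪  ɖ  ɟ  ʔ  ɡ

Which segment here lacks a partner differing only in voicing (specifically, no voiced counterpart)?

Dental: /t̪/ ~ /d̪/
Retroflex: /ʈ/ ~ /ɖ/
Palatal: /c/ ~ /ɟ/
Velar: /k/ ~ /ɡ/
Uvular: /q/ ~ /ɢ/
Glottal: only /ʔ/ (voiceless); no voiced partner.
So /ʔ/ is the unpaired segment.

/ʔ/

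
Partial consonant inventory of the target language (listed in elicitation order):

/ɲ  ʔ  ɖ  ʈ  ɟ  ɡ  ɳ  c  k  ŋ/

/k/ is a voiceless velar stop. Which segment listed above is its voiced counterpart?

The voiced counterpart is a voiced velar stop — in this inventory, /ɡ/.

/ɡ/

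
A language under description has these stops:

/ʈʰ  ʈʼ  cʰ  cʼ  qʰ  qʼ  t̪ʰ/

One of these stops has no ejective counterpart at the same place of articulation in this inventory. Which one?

/t̪ʰ/

Retroflex: /ʈʰ/ ~ /ʈʼ/
Palatal: /cʰ/ ~ /cʼ/
Uvular: /qʰ/ ~ /qʼ/
Dental: only /t̪ʰ/ (aspirated); no ejective partner.
So /t̪ʰ/ is the unpaired segment.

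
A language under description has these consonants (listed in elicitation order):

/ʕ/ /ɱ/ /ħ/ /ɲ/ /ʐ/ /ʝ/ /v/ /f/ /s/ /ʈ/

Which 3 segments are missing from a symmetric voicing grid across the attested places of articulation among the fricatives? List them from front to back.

/z/, /ʂ/, /ç/

Voiceless: /f/ (labiodental), /s/ (alveolar), /ħ/ (pharyngeal).
Voiced: /v/ (labiodental), /ʐ/ (retroflex), /ʝ/ (palatal), /ʕ/ (pharyngeal).
Gaps, from front to back: alveolar lacks voiced (/z/); retroflex lacks voiceless (/ʂ/); palatal lacks voiceless (/ç/).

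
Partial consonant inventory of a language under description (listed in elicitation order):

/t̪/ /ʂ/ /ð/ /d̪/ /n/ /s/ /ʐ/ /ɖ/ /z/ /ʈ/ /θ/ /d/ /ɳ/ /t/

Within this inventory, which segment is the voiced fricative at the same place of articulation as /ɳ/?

/ʐ/

/ɳ/ is a retroflex nasal.
The voiced fricative at the same place is a voiced retroflex fricative — in this inventory, /ʐ/.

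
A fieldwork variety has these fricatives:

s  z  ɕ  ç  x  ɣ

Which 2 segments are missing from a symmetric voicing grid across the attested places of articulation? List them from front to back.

/ʑ/, /ʝ/

place of articulation  voiceless  voiced  
alveolar          s         z       
alveolo-palatal   ɕ         —       
palatal           ç         —       
velar             x         ɣ       
Gaps, from front to back: alveolo-palatal lacks voiced (/ʑ/); palatal lacks voiced (/ʝ/).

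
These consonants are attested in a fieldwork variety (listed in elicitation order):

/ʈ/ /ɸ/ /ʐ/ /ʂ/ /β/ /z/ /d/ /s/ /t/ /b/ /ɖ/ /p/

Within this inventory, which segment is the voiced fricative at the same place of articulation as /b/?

/β/

/b/ is a voiced bilabial stop.
The voiced fricative at the same place is a voiced bilabial fricative — in this inventory, /β/.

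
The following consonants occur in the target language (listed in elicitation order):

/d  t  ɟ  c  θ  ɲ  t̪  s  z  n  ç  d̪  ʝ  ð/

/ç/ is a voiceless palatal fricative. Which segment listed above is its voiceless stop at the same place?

The voiceless stop at the same place is a voiceless palatal stop — in this inventory, /c/.

/c/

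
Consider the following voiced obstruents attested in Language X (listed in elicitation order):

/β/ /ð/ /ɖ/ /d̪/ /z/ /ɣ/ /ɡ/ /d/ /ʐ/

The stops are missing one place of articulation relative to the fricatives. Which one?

bilabial: stop —, fricative /β/.
dental: stop /d̪/, fricative /ð/.
alveolar: stop /d/, fricative /z/.
retroflex: stop /ɖ/, fricative /ʐ/.
velar: stop /ɡ/, fricative /ɣ/.
Every place of articulation has a stop member except bilabial, where /b/ would be expected.

bilabial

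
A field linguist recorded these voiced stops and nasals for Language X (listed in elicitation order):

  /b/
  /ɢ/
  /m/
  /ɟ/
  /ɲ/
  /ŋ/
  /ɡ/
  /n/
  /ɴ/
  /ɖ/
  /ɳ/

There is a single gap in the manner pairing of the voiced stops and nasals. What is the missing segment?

/d/

place of articulation  oral stop  nasal   
bilabial          b         m       
alveolar          —         n       
retroflex         ɖ         ɳ       
palatal           ɟ         ɲ       
velar             ɡ         ŋ       
uvular            ɢ         ɴ       
The alveolar row has no oral stop member, so the gap is the alveolar oral stop /d/.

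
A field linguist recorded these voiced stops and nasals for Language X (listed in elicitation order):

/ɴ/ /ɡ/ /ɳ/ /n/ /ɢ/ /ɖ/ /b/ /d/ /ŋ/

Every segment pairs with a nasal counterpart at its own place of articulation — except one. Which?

Alveolar: /d/ ~ /n/
Retroflex: /ɖ/ ~ /ɳ/
Velar: /ɡ/ ~ /ŋ/
Uvular: /ɢ/ ~ /ɴ/
Bilabial: only /b/ (oral stop); no nasal partner.
So /b/ is the unpaired segment.

/b/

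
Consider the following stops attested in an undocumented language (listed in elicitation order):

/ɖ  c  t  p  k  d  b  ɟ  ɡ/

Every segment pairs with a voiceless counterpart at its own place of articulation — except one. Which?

Bilabial: /p/ ~ /b/
Alveolar: /t/ ~ /d/
Palatal: /c/ ~ /ɟ/
Velar: /k/ ~ /ɡ/
Retroflex: only /ɖ/ (voiced); no voiceless partner.
So /ɖ/ is the unpaired segment.

/ɖ/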